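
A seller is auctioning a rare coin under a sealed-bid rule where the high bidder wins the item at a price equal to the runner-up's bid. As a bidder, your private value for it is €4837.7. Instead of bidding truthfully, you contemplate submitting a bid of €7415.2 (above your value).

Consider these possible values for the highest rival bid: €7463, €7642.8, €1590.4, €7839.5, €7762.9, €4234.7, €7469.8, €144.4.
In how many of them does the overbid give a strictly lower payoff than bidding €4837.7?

The deviation hurts exactly when the highest competing bid lies strictly between €4837.7 and €7415.2 — overbidding then wins at a price above your value.
€7463: above both → same outcome either way.
€7642.8: above both → same outcome either way.
€1590.4: below both → same outcome either way.
€7839.5: above both → same outcome either way.
€7762.9: above both → same outcome either way.
€4234.7: below both → same outcome either way.
€7469.8: above both → same outcome either way.
€144.4: below both → same outcome either way.
Count: 0.

0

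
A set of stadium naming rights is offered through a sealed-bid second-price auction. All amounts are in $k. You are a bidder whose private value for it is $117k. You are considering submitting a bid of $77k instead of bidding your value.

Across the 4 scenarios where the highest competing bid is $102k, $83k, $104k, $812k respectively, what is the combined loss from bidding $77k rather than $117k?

$62k

The deviation costs you only when the competing bid falls strictly between $77k and $117k; elsewhere both bids give the same outcome.
$102k: truthful payoff $15k, deviation payoff $0k → loss $15k.
$83k: truthful payoff $34k, deviation payoff $0k → loss $34k.
$104k: truthful payoff $13k, deviation payoff $0k → loss $13k.
$812k: outcomes coincide → loss $0k.
Total loss = $15k + $34k + $13k = $62k.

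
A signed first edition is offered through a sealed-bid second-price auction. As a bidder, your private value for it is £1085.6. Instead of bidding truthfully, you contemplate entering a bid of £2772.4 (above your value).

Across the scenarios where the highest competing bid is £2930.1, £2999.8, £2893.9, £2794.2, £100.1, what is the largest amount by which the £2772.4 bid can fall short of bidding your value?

£0

£2930.1: same outcome either way → loss £0.
£2999.8: same outcome either way → loss £0.
£2893.9: same outcome either way → loss £0.
£2794.2: same outcome either way → loss £0.
£100.1: same outcome either way → loss £0.
Maximum loss: £0.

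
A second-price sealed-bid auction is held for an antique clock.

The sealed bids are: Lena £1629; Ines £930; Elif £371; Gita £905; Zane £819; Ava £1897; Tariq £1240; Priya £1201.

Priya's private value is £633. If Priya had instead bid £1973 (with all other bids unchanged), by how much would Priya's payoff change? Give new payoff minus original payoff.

The highest bid among the other bidders is £1897; Priya's bid doesn't change that.
Original bid £1201: Priya is not highest (top rival bid is £1897); payoff £0.
Alternative bid £1973: Priya is highest, pays the top rival bid £1897; payoff £633 − £1897 = −£1264.
Change in payoff = −£1264 − (£0) = −£1264.

−£1264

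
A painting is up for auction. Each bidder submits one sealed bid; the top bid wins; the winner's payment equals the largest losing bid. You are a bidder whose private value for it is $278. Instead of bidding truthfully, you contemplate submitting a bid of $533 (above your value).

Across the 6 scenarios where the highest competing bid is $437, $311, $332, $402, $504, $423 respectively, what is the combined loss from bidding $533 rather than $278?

The deviation costs you only when the competing bid falls strictly between $278 and $533; elsewhere both bids give the same outcome.
$437: truthful payoff $0, deviation payoff −$159 → loss $159.
$311: truthful payoff $0, deviation payoff −$33 → loss $33.
$332: truthful payoff $0, deviation payoff −$54 → loss $54.
$402: truthful payoff $0, deviation payoff −$124 → loss $124.
$504: truthful payoff $0, deviation payoff −$226 → loss $226.
$423: truthful payoff $0, deviation payoff −$145 → loss $145.
Total loss = $159 + $33 + $54 + $124 + $226 + $145 = $741.
Because the price is fixed by the runner-up's bid, deviating from your value can only change a good outcome into a bad one — never the reverse.

$741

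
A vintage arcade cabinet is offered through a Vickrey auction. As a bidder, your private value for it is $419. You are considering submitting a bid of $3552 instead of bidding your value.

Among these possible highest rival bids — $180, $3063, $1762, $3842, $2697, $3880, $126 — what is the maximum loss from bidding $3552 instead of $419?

$2644

$180: same outcome either way → loss $0.
$3063: truthful gives $0, deviation gives −$2644 → loss $2644.
$1762: truthful gives $0, deviation gives −$1343 → loss $1343.
$3842: same outcome either way → loss $0.
$2697: truthful gives $0, deviation gives −$2278 → loss $2278.
$3880: same outcome either way → loss $0.
$126: same outcome either way → loss $0.
Maximum loss: $2644.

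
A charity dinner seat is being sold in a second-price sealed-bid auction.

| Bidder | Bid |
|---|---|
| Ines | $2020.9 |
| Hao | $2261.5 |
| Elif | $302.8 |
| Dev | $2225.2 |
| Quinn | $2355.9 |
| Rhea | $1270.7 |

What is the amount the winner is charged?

$2261.5

Highest bid: Quinn at $2355.9, so Quinn wins.
Second-highest bid: Hao at $2261.5 — that is the price the winner pays.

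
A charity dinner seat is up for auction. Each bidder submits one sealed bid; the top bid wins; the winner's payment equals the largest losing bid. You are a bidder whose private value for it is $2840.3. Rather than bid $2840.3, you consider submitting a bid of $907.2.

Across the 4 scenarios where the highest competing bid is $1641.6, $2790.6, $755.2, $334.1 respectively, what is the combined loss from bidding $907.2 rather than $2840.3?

The deviation costs you only when the competing bid falls strictly between $907.2 and $2840.3; elsewhere both bids give the same outcome.
$1641.6: truthful payoff $1198.7, deviation payoff $0 → loss $1198.7.
$2790.6: truthful payoff $49.7, deviation payoff $0 → loss $49.7.
$755.2: outcomes coincide → loss $0.
$334.1: outcomes coincide → loss $0.
Total loss = $1198.7 + $49.7 = $1248.4.

$1248.4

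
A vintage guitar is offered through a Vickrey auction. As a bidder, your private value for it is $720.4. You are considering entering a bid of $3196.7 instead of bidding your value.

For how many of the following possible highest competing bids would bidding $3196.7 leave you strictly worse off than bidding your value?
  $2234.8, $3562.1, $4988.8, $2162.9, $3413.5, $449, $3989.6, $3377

The deviation hurts exactly when the highest competing bid lies strictly between $720.4 and $3196.7 — overbidding then wins at a price above your value.
$2234.8: inside the interval → strictly worse (loss $1514.4).
$3562.1: above both → same outcome either way.
$4988.8: above both → same outcome either way.
$2162.9: inside the interval → strictly worse (loss $1442.5).
$3413.5: above both → same outcome either way.
$449: below both → same outcome either way.
$3989.6: above both → same outcome either way.
$3377: above both → same outcome either way.
Count: 2.

2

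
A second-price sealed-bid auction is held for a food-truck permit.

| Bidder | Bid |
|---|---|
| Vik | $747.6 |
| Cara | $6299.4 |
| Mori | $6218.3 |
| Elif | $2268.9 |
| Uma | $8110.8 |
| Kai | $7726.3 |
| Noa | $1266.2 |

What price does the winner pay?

$7726.3

Highest bid: Uma at $8110.8, so Uma wins.
Second-highest bid: Kai at $7726.3 — that is the price the winner pays.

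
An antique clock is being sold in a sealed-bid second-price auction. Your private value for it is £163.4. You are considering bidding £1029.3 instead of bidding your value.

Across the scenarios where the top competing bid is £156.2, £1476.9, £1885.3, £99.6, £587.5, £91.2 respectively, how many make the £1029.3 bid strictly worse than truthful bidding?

The deviation hurts exactly when the highest competing bid lies strictly between £163.4 and £1029.3 — overbidding then wins at a price above your value.
£156.2: below both → same outcome either way.
£1476.9: above both → same outcome either way.
£1885.3: above both → same outcome either way.
£99.6: below both → same outcome either way.
£587.5: inside the interval → strictly worse (loss £424.1).
£91.2: below both → same outcome either way.
Count: 1.

1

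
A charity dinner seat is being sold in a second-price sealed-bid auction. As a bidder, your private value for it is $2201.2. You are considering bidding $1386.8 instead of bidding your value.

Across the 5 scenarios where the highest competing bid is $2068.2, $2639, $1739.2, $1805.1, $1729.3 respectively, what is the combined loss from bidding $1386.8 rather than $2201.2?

$1463

The deviation costs you only when the competing bid falls strictly between $1386.8 and $2201.2; elsewhere both bids give the same outcome.
$2068.2: truthful payoff $133, deviation payoff $0 → loss $133.
$2639: outcomes coincide → loss $0.
$1739.2: truthful payoff $462, deviation payoff $0 → loss $462.
$1805.1: truthful payoff $396.1, deviation payoff $0 → loss $396.1.
$1729.3: truthful payoff $471.9, deviation payoff $0 → loss $471.9.
Total loss = $133 + $462 + $396.1 + $471.9 = $1463.
In a second-price auction your bid sets only whether you win, not what you pay, so bidding your true value is weakly dominant.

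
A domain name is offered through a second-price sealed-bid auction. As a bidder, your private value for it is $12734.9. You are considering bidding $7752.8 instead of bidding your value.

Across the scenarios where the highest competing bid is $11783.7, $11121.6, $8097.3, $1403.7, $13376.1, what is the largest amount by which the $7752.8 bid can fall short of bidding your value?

$4637.6

$11783.7: truthful gives $951.2, deviation gives $0 → loss $951.2.
$11121.6: truthful gives $1613.3, deviation gives $0 → loss $1613.3.
$8097.3: truthful gives $4637.6, deviation gives $0 → loss $4637.6.
$1403.7: same outcome either way → loss $0.
$13376.1: same outcome either way → loss $0.
Maximum loss: $4637.6.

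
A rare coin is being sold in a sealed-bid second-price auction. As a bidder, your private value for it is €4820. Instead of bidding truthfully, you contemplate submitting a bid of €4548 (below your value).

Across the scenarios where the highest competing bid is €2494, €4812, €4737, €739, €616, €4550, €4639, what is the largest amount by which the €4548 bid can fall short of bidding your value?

€2494: same outcome either way → loss €0.
€4812: truthful gives €8, deviation gives €0 → loss €8.
€4737: truthful gives €83, deviation gives €0 → loss €83.
€739: same outcome either way → loss €0.
€616: same outcome either way → loss €0.
€4550: truthful gives €270, deviation gives €0 → loss €270.
€4639: truthful gives €181, deviation gives €0 → loss €181.
Maximum loss: €270.

€270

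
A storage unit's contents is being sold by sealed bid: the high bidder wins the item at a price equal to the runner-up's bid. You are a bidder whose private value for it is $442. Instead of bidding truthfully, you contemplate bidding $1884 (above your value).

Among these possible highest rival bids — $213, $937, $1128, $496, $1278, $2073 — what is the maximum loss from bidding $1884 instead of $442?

$836

$213: same outcome either way → loss $0.
$937: truthful gives $0, deviation gives −$495 → loss $495.
$1128: truthful gives $0, deviation gives −$686 → loss $686.
$496: truthful gives $0, deviation gives −$54 → loss $54.
$1278: truthful gives $0, deviation gives −$836 → loss $836.
$2073: same outcome either way → loss $0.
Maximum loss: $836.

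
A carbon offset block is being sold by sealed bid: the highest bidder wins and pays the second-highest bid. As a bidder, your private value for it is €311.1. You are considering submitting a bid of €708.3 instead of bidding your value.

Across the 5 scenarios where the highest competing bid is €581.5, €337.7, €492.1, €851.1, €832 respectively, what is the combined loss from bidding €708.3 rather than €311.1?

€478

The deviation costs you only when the competing bid falls strictly between €311.1 and €708.3; elsewhere both bids give the same outcome.
€581.5: truthful payoff €0, deviation payoff −€270.4 → loss €270.4.
€337.7: truthful payoff €0, deviation payoff −€26.6 → loss €26.6.
€492.1: truthful payoff €0, deviation payoff −€181 → loss €181.
€851.1: outcomes coincide → loss €0.
€832: outcomes coincide → loss €0.
Total loss = €270.4 + €26.6 + €181 = €478.
Truthful bidding weakly dominates here: raising your bid can only win items priced above your value, and lowering it can only forfeit items priced below.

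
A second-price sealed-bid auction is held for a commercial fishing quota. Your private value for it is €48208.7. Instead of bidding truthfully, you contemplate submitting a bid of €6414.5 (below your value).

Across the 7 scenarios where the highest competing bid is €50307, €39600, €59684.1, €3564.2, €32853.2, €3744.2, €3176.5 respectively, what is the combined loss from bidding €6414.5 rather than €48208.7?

€23964.2

The deviation costs you only when the competing bid falls strictly between €6414.5 and €48208.7; elsewhere both bids give the same outcome.
€50307: outcomes coincide → loss €0.
€39600: truthful payoff €8608.7, deviation payoff €0 → loss €8608.7.
€59684.1: outcomes coincide → loss €0.
€3564.2: outcomes coincide → loss €0.
€32853.2: truthful payoff €15355.5, deviation payoff €0 → loss €15355.5.
€3744.2: outcomes coincide → loss €0.
€3176.5: outcomes coincide → loss €0.
Total loss = €8608.7 + €15355.5 = €23964.2.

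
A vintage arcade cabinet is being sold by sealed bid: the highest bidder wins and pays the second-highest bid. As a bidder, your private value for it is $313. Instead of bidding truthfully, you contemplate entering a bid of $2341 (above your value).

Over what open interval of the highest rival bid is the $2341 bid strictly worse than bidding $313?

If the competing bid is below $313, both bids win at the same price — no difference.
If it is above $2341, both bids lose — no difference.
If it lies strictly between $313 and $2341, bidding your value loses (payoff 0) while bidding $2341 wins at a price above your value (payoff negative).
So the deviation strictly hurts on the open interval ($313, $2341).

($313, $2341)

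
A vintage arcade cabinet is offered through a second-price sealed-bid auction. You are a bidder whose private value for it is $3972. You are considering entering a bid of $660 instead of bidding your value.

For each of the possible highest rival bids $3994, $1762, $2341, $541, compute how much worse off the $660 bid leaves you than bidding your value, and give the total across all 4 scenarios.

The deviation costs you only when the competing bid falls strictly between $660 and $3972; elsewhere both bids give the same outcome.
$3994: outcomes coincide → loss $0.
$1762: truthful payoff $2210, deviation payoff $0 → loss $2210.
$2341: truthful payoff $1631, deviation payoff $0 → loss $1631.
$541: outcomes coincide → loss $0.
Total loss = $2210 + $1631 = $3841.
Truthful bidding weakly dominates here: raising your bid can only win items priced above your value, and lowering it can only forfeit items priced below.

$3841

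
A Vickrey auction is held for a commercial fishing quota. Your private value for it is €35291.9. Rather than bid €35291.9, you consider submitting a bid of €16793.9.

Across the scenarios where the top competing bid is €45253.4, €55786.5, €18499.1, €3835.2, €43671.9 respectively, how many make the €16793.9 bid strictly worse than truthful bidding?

The deviation hurts exactly when the highest competing bid lies strictly between €16793.9 and €35291.9 — underbidding then forfeits a profitable win.
€45253.4: above both → same outcome either way.
€55786.5: above both → same outcome either way.
€18499.1: inside the interval → strictly worse (loss €16792.8).
€3835.2: below both → same outcome either way.
€43671.9: above both → same outcome either way.
Count: 1.

1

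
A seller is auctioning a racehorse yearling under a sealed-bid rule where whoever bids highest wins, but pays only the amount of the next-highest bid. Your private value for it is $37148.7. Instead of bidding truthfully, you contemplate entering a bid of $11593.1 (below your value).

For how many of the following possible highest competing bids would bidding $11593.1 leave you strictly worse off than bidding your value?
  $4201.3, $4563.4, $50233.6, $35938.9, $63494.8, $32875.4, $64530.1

The deviation hurts exactly when the highest competing bid lies strictly between $11593.1 and $37148.7 — underbidding then forfeits a profitable win.
$4201.3: below both → same outcome either way.
$4563.4: below both → same outcome either way.
$50233.6: above both → same outcome either way.
$35938.9: inside the interval → strictly worse (loss $1209.8).
$63494.8: above both → same outcome either way.
$32875.4: inside the interval → strictly worse (loss $4273.3).
$64530.1: above both → same outcome either way.
Count: 2.

2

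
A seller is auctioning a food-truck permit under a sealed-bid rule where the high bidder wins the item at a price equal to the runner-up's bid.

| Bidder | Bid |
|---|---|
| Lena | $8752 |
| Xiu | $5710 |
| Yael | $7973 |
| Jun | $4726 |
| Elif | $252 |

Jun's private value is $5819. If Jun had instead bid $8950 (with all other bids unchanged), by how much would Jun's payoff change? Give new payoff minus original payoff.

The highest bid among the other bidders is $8752; Jun's bid doesn't change that.
Original bid $4726: Jun is not highest (top rival bid is $8752); payoff $0.
Alternative bid $8950: Jun is highest, pays the top rival bid $8752; payoff $5819 − $8752 = −$2933.
Change in payoff = −$2933 − ($0) = −$2933.

−$2933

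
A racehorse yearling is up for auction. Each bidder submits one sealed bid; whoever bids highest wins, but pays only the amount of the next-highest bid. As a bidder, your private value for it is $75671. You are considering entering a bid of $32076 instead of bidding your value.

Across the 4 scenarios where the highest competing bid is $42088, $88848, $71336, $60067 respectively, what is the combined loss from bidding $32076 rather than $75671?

$53522

The deviation costs you only when the competing bid falls strictly between $32076 and $75671; elsewhere both bids give the same outcome.
$42088: truthful payoff $33583, deviation payoff $0 → loss $33583.
$88848: outcomes coincide → loss $0.
$71336: truthful payoff $4335, deviation payoff $0 → loss $4335.
$60067: truthful payoff $15604, deviation payoff $0 → loss $15604.
Total loss = $33583 + $4335 + $15604 = $53522.
In a second-price auction your bid sets only whether you win, not what you pay, so bidding your true value is weakly dominant.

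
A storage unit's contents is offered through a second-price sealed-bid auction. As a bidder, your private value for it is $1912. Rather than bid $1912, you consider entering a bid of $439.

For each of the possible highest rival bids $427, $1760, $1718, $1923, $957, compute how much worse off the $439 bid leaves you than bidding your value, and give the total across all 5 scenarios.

The deviation costs you only when the competing bid falls strictly between $439 and $1912; elsewhere both bids give the same outcome.
$427: outcomes coincide → loss $0.
$1760: truthful payoff $152, deviation payoff $0 → loss $152.
$1718: truthful payoff $194, deviation payoff $0 → loss $194.
$1923: outcomes coincide → loss $0.
$957: truthful payoff $955, deviation payoff $0 → loss $955.
Total loss = $152 + $194 + $955 = $1301.

$1301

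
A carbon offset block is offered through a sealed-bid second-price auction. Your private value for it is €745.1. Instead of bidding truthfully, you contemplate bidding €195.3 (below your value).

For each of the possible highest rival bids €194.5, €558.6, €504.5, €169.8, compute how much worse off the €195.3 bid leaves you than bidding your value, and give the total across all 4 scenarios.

The deviation costs you only when the competing bid falls strictly between €195.3 and €745.1; elsewhere both bids give the same outcome.
€194.5: outcomes coincide → loss €0.
€558.6: truthful payoff €186.5, deviation payoff €0 → loss €186.5.
€504.5: truthful payoff €240.6, deviation payoff €0 → loss €240.6.
€169.8: outcomes coincide → loss €0.
Total loss = €186.5 + €240.6 = €427.1.

€427.1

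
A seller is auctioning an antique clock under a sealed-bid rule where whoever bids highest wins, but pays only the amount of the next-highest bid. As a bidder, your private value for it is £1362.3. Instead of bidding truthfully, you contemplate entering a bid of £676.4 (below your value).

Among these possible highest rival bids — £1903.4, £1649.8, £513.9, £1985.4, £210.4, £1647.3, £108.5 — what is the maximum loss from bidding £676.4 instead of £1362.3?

£0

£1903.4: same outcome either way → loss £0.
£1649.8: same outcome either way → loss £0.
£513.9: same outcome either way → loss £0.
£1985.4: same outcome either way → loss £0.
£210.4: same outcome either way → loss £0.
£1647.3: same outcome either way → loss £0.
£108.5: same outcome either way → loss £0.
Maximum loss: £0.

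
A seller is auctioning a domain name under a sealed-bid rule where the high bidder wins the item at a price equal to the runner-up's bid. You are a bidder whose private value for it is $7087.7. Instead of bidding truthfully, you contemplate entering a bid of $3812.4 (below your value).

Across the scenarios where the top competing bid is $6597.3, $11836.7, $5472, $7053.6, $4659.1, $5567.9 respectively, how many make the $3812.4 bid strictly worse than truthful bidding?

The deviation hurts exactly when the highest competing bid lies strictly between $3812.4 and $7087.7 — underbidding then forfeits a profitable win.
$6597.3: inside the interval → strictly worse (loss $490.4).
$11836.7: above both → same outcome either way.
$5472: inside the interval → strictly worse (loss $1615.7).
$7053.6: inside the interval → strictly worse (loss $34.1).
$4659.1: inside the interval → strictly worse (loss $2428.6).
$5567.9: inside the interval → strictly worse (loss $1519.8).
Count: 5.

5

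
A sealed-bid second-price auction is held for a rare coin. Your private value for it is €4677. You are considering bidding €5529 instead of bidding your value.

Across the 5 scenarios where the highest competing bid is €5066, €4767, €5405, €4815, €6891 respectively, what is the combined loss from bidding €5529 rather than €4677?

€1345

The deviation costs you only when the competing bid falls strictly between €4677 and €5529; elsewhere both bids give the same outcome.
€5066: truthful payoff €0, deviation payoff −€389 → loss €389.
€4767: truthful payoff €0, deviation payoff −€90 → loss €90.
€5405: truthful payoff €0, deviation payoff −€728 → loss €728.
€4815: truthful payoff €0, deviation payoff −€138 → loss €138.
€6891: outcomes coincide → loss €0.
Total loss = €389 + €90 + €728 + €138 = €1345.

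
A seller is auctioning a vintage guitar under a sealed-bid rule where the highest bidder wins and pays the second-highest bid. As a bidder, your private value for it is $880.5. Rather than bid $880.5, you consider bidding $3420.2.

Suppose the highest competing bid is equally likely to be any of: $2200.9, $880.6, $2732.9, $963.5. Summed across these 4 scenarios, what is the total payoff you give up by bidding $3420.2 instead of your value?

The deviation costs you only when the competing bid falls strictly between $880.5 and $3420.2; elsewhere both bids give the same outcome.
$2200.9: truthful payoff $0, deviation payoff −$1320.4 → loss $1320.4.
$880.6: truthful payoff $0, deviation payoff −$0.1 → loss $0.1.
$2732.9: truthful payoff $0, deviation payoff −$1852.4 → loss $1852.4.
$963.5: truthful payoff $0, deviation payoff −$83 → loss $83.
Total loss = $1320.4 + $0.1 + $1852.4 + $83 = $3255.9.
Truthful bidding weakly dominates here: raising your bid can only win items priced above your value, and lowering it can only forfeit items priced below.

$3255.9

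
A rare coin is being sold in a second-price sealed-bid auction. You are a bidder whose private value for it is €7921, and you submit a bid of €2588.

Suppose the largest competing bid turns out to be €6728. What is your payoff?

€0

Your bid €2588 is below the highest competing bid €6728, so you lose.
A losing bidder pays nothing and receives nothing: payoff = €0.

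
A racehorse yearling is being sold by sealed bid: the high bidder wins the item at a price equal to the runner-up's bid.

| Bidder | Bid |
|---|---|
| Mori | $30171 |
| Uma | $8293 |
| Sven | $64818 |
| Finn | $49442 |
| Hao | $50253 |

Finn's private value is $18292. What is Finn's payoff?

Highest bid: Sven at $64818, so Sven wins.
Second-highest bid: Hao at $50253 — that is the price the winner pays.
Finn did not win, so Finn pays nothing and receives nothing: payoff $0.

$0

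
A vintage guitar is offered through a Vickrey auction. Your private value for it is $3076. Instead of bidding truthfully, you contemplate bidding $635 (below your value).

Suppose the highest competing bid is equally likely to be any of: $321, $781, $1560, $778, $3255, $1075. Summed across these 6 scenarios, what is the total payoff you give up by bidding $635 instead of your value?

$8110

The deviation costs you only when the competing bid falls strictly between $635 and $3076; elsewhere both bids give the same outcome.
$321: outcomes coincide → loss $0.
$781: truthful payoff $2295, deviation payoff $0 → loss $2295.
$1560: truthful payoff $1516, deviation payoff $0 → loss $1516.
$778: truthful payoff $2298, deviation payoff $0 → loss $2298.
$3255: outcomes coincide → loss $0.
$1075: truthful payoff $2001, deviation payoff $0 → loss $2001.
Total loss = $2295 + $1516 + $2298 + $2001 = $8110.
In a second-price auction your bid sets only whether you win, not what you pay, so bidding your true value is weakly dominant.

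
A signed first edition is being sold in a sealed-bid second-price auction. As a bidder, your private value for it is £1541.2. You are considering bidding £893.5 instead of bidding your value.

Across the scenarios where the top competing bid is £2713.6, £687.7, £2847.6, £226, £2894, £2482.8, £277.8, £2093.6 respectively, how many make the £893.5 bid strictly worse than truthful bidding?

The deviation hurts exactly when the highest competing bid lies strictly between £893.5 and £1541.2 — underbidding then forfeits a profitable win.
£2713.6: above both → same outcome either way.
£687.7: below both → same outcome either way.
£2847.6: above both → same outcome either way.
£226: below both → same outcome either way.
£2894: above both → same outcome either way.
£2482.8: above both → same outcome either way.
£277.8: below both → same outcome either way.
£2093.6: above both → same outcome either way.
Count: 0.

0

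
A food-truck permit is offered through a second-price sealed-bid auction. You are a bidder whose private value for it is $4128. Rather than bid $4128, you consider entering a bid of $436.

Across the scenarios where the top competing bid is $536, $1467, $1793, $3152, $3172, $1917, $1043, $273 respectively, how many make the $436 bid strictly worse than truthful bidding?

The deviation hurts exactly when the highest competing bid lies strictly between $436 and $4128 — underbidding then forfeits a profitable win.
$536: inside the interval → strictly worse (loss $3592).
$1467: inside the interval → strictly worse (loss $2661).
$1793: inside the interval → strictly worse (loss $2335).
$3152: inside the interval → strictly worse (loss $976).
$3172: inside the interval → strictly worse (loss $956).
$1917: inside the interval → strictly worse (loss $2211).
$1043: inside the interval → strictly worse (loss $3085).
$273: below both → same outcome either way.
Count: 7.

7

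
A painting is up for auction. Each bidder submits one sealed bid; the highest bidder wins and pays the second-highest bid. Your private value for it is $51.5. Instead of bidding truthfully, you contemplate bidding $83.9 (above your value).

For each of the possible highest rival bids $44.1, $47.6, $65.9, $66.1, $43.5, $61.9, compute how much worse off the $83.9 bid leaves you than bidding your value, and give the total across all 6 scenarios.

$39.4

The deviation costs you only when the competing bid falls strictly between $51.5 and $83.9; elsewhere both bids give the same outcome.
$44.1: outcomes coincide → loss $0.
$47.6: outcomes coincide → loss $0.
$65.9: truthful payoff $0, deviation payoff −$14.4 → loss $14.4.
$66.1: truthful payoff $0, deviation payoff −$14.6 → loss $14.6.
$43.5: outcomes coincide → loss $0.
$61.9: truthful payoff $0, deviation payoff −$10.4 → loss $10.4.
Total loss = $14.4 + $14.6 + $10.4 = $39.4.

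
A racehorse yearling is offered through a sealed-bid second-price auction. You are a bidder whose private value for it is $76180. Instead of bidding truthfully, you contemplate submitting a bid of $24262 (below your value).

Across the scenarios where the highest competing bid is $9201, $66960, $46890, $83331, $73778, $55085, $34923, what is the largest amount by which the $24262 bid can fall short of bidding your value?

$9201: same outcome either way → loss $0.
$66960: truthful gives $9220, deviation gives $0 → loss $9220.
$46890: truthful gives $29290, deviation gives $0 → loss $29290.
$83331: same outcome either way → loss $0.
$73778: truthful gives $2402, deviation gives $0 → loss $2402.
$55085: truthful gives $21095, deviation gives $0 → loss $21095.
$34923: truthful gives $41257, deviation gives $0 → loss $41257.
Maximum loss: $41257.

$41257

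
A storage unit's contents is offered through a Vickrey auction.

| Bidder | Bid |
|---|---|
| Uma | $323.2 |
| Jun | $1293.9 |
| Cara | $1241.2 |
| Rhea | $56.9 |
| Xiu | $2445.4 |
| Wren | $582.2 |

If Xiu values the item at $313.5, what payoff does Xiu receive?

−$980.4

Highest bid: Xiu at $2445.4, so Xiu wins.
Second-highest bid: Jun at $1293.9 — that is the price the winner pays.
Xiu's payoff = value − price = $313.5 − $1293.9 = −$980.4.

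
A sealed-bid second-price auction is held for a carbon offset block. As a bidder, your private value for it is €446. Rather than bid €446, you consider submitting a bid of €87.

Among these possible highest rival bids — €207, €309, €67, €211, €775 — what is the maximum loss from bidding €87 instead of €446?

€239

€207: truthful gives €239, deviation gives €0 → loss €239.
€309: truthful gives €137, deviation gives €0 → loss €137.
€67: same outcome either way → loss €0.
€211: truthful gives €235, deviation gives €0 → loss €235.
€775: same outcome either way → loss €0.
Maximum loss: €239.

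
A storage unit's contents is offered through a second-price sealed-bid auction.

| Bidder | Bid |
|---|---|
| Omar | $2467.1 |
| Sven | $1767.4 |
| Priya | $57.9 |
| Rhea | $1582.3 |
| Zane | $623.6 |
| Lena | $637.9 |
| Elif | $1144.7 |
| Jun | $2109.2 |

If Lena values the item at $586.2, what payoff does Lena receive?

Highest bid: Omar at $2467.1, so Omar wins.
Second-highest bid: Jun at $2109.2 — that is the price the winner pays.
Lena did not win, so Lena pays nothing and receives nothing: payoff $0.

$0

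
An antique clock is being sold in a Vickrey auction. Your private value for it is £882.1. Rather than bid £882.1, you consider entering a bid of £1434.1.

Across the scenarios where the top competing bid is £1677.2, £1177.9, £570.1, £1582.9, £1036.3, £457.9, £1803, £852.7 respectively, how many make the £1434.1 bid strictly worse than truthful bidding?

The deviation hurts exactly when the highest competing bid lies strictly between £882.1 and £1434.1 — overbidding then wins at a price above your value.
£1677.2: above both → same outcome either way.
£1177.9: inside the interval → strictly worse (loss £295.8).
£570.1: below both → same outcome either way.
£1582.9: above both → same outcome either way.
£1036.3: inside the interval → strictly worse (loss £154.2).
£457.9: below both → same outcome either way.
£1803: above both → same outcome either way.
£852.7: below both → same outcome either way.
Count: 2.

2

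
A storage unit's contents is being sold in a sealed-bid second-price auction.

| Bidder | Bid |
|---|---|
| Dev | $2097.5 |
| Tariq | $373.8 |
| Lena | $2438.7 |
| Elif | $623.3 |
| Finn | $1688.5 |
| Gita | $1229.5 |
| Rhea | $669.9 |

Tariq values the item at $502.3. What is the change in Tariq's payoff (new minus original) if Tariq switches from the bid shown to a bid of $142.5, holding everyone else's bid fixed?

The highest bid among the other bidders is $2438.7; Tariq's bid doesn't change that.
Original bid $373.8: Tariq is not highest (top rival bid is $2438.7); payoff $0.
Alternative bid $142.5: Tariq is not highest (top rival bid is $2438.7); payoff $0.
Change in payoff = $0 − ($0) = $0.

$0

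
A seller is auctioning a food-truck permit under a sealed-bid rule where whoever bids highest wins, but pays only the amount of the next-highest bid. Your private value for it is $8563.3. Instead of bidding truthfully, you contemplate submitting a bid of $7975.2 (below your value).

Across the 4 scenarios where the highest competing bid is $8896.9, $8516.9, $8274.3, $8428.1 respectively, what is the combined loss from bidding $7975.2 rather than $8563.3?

$470.6

The deviation costs you only when the competing bid falls strictly between $7975.2 and $8563.3; elsewhere both bids give the same outcome.
$8896.9: outcomes coincide → loss $0.
$8516.9: truthful payoff $46.4, deviation payoff $0 → loss $46.4.
$8274.3: truthful payoff $289, deviation payoff $0 → loss $289.
$8428.1: truthful payoff $135.2, deviation payoff $0 → loss $135.2.
Total loss = $46.4 + $289 + $135.2 = $470.6.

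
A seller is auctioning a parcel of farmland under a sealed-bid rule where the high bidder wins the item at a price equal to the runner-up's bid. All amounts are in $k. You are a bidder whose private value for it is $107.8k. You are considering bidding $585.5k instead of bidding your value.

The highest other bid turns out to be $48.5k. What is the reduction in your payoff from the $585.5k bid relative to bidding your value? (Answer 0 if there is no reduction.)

$0k

Bidding your value $107.8k: you win (since $107.8k > $48.5k) and pay $48.5k. Payoff $59.3k.
Bidding $585.5k: you win and pay $48.5k. Payoff $107.8k − $48.5k = $59.3k.
Difference = $59.3k − $59.3k = $0k; both bids lead to the same outcome because the competing bid is below both your value and your alternative bid.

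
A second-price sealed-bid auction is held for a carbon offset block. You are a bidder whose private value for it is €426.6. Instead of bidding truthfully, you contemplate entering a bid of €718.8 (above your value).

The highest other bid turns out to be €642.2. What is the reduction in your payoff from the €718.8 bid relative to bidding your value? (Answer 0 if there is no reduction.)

Bidding your value €426.6: you lose (since €426.6 < €642.2). Payoff €0.
Bidding €718.8: you win and pay €642.2. Payoff €426.6 − €642.2 = −€215.6.
The competing bid €642.2 lies between your value and your inflated bid, so overbidding wins an item priced above your value.
Loss from deviating = €0 − (−€215.6) = €215.6.

€215.6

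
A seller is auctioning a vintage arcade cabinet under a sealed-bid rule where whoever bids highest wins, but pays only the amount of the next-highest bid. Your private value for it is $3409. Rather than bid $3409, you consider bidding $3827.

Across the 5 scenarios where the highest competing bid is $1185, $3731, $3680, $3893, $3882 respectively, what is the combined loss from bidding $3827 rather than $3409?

The deviation costs you only when the competing bid falls strictly between $3409 and $3827; elsewhere both bids give the same outcome.
$1185: outcomes coincide → loss $0.
$3731: truthful payoff $0, deviation payoff −$322 → loss $322.
$3680: truthful payoff $0, deviation payoff −$271 → loss $271.
$3893: outcomes coincide → loss $0.
$3882: outcomes coincide → loss $0.
Total loss = $322 + $271 = $593.
Truthful bidding weakly dominates here: raising your bid can only win items priced above your value, and lowering it can only forfeit items priced below.

$593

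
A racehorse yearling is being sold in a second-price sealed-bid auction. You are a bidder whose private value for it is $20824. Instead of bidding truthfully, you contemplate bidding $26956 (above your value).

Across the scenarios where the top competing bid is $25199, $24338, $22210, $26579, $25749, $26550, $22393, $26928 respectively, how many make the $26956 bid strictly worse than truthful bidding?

8

The deviation hurts exactly when the highest competing bid lies strictly between $20824 and $26956 — overbidding then wins at a price above your value.
$25199: inside the interval → strictly worse (loss $4375).
$24338: inside the interval → strictly worse (loss $3514).
$22210: inside the interval → strictly worse (loss $1386).
$26579: inside the interval → strictly worse (loss $5755).
$25749: inside the interval → strictly worse (loss $4925).
$26550: inside the interval → strictly worse (loss $5726).
$22393: inside the interval → strictly worse (loss $1569).
$26928: inside the interval → strictly worse (loss $6104).
Count: 8.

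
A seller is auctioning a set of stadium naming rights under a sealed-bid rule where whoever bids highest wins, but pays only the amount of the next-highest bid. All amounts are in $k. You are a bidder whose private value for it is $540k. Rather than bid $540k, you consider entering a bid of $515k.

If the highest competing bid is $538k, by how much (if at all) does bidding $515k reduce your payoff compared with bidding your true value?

Bidding your value $540k: you win (since $540k > $538k) and pay $538k. Payoff $2k.
Bidding $515k: you lose. Payoff $0k.
The competing bid $538k lies between your shaded bid and your value, so underbidding forfeits an item you could have won at a profitable price.
Loss from deviating = $2k − ($0k) = $2k.
In a second-price auction your bid sets only whether you win, not what you pay, so bidding your true value is weakly dominant.

$2k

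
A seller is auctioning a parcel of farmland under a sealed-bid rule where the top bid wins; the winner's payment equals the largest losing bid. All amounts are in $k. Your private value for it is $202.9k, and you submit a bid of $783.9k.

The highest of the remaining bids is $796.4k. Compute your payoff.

$0k

Your bid $783.9k is below the highest competing bid $796.4k, so you lose.
A losing bidder pays nothing and receives nothing: payoff = $0k.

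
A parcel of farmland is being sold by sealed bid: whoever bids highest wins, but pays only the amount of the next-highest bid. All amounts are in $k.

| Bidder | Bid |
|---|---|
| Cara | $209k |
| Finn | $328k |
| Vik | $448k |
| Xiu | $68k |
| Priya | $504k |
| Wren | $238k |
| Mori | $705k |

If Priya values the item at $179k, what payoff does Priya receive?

Highest bid: Mori at $705k, so Mori wins.
Second-highest bid: Priya at $504k — that is the price the winner pays.
Priya did not win, so Priya pays nothing and receives nothing: payoff $0k.

$0k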